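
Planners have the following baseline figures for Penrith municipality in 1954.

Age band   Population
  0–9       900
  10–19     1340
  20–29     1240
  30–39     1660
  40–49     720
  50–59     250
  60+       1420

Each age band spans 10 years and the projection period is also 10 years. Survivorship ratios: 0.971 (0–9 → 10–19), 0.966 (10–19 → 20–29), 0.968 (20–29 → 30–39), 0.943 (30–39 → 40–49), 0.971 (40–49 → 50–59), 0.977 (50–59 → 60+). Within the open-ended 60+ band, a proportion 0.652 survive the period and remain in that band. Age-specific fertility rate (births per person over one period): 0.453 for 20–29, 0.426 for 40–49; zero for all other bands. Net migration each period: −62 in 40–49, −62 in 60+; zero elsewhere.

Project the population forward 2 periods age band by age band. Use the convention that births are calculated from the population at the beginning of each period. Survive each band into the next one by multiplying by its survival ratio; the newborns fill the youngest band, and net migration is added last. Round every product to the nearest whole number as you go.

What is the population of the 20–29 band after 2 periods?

Call the bands 1 to 7, youngest first.
Period 1.
Births: 1240 × 0.453 = 562, 720 × 0.426 = 307 → 869
Band 2: 900 × 0.971 = 874
Band 3: 1340 × 0.966 = 1294
Band 4: 1240 × 0.968 = 1200
Band 5: 1660 × 0.943 = 1565
Band 6: 720 × 0.971 = 699
Band 7: 250 × 0.977 + 1420 × 0.652 = 244 + 926 = 1170
Net migration: Band 5 − 62 → 1503; Band 7 − 62 → 1108
→ [869, 874, 1294, 1200, 1503, 699, 1108]
Period 2.
Births: 1294 × 0.453 = 586, 1503 × 0.426 = 640 → 1226
Band 2: 869 × 0.971 = 844
Band 3: 874 × 0.966 = 844
Band 4: 1294 × 0.968 = 1253
Band 5: 1200 × 0.943 = 1132
Band 6: 1503 × 0.971 = 1459
Band 7: 699 × 0.977 + 1108 × 0.652 = 683 + 722 = 1405
Net migration: Band 5 − 62 → 1070; Band 7 − 62 → 1343
→ [1226, 844, 844, 1253, 1070, 1459, 1343]

844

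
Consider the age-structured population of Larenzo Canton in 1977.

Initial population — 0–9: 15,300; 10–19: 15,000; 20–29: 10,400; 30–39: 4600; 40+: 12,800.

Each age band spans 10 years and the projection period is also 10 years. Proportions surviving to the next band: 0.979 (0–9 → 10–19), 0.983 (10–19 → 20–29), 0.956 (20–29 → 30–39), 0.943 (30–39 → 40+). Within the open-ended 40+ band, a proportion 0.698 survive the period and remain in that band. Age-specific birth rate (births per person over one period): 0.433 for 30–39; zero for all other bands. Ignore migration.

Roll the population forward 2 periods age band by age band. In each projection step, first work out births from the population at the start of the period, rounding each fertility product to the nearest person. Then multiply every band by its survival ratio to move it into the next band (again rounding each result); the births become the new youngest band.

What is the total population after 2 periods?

After projecting period 1:
Births: 4600 × 0.433 = 1992
10–19: 15300 × 0.979 = 14979
20–29: 15000 × 0.983 = 14745
30–39: 10400 × 0.956 = 9942
40+: 4600 × 0.943 + 12800 × 0.698 = 4338 + 8934 = 13272
Population now: 0–9=1992, 10–19=14979, 20–29=14745, 30–39=9942, 40+=13272
After projecting period 2:
Births: 9942 × 0.433 = 4305
10–19: 1992 × 0.979 = 1950
20–29: 14979 × 0.983 = 14724
30–39: 14745 × 0.956 = 14096
40+: 9942 × 0.943 + 13272 × 0.698 = 9375 + 9264 = 18639
Population now: 0–9=4305, 10–19=1950, 20–29=14724, 30–39=14096, 40+=18639
Total after period 2: 4305 + 1950 + 14724 + 14096 + 18639 = 53714

53714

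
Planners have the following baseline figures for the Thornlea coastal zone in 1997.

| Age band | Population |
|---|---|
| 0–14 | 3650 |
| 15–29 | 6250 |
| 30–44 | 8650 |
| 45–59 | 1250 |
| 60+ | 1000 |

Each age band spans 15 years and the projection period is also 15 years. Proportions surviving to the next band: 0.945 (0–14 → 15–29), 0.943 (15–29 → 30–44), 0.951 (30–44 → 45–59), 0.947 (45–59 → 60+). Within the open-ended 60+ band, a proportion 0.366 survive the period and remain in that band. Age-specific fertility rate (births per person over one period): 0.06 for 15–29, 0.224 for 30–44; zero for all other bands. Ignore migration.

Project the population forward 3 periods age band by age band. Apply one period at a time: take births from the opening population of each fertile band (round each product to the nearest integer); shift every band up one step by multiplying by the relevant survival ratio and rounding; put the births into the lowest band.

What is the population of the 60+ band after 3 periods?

8367

[period 1]
Births: 6250 * 0.06 = 375  |  8650 * 0.224 = 1938 → total 2313
15–29: 3650 * 0.945 = 3449
30–44: 6250 * 0.943 = 5894
45–59: 8650 * 0.951 = 8226
60+: 1250 * 0.947 + 1000 * 0.366 = 1184 + 366 = 1550
Giving 2313 / 3449 / 5894 / 8226 / 1550.
[period 2]
Births: 3449 * 0.06 = 207  |  5894 * 0.224 = 1320 → total 1527
15–29: 2313 * 0.945 = 2186
30–44: 3449 * 0.943 = 3252
45–59: 5894 * 0.951 = 5605
60+: 8226 * 0.947 + 1550 * 0.366 = 7790 + 567 = 8357
Giving 1527 / 2186 / 3252 / 5605 / 8357.
[period 3]
Births: 2186 * 0.06 = 131  |  3252 * 0.224 = 728 → total 859
15–29: 1527 * 0.945 = 1443
30–44: 2186 * 0.943 = 2061
45–59: 3252 * 0.951 = 3093
60+: 5605 * 0.947 + 8357 * 0.366 = 5308 + 3059 = 8367
Giving 859 / 1443 / 2061 / 3093 / 8367.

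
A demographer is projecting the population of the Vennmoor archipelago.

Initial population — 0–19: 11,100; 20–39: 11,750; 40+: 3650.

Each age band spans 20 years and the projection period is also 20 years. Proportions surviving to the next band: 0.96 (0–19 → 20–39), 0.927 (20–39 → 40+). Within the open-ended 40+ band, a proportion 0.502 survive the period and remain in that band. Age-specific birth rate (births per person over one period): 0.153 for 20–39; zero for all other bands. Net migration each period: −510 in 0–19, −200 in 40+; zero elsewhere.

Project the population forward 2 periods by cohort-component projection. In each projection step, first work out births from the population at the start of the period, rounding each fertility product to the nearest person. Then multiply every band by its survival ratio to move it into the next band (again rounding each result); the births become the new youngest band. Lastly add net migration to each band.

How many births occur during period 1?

1798

Period 1:
Births: 11750 * 0.153 = 1798
20–39: 11100 * 0.96 = 10656
40+: 11750 * 0.927 + 3650 * 0.502 = 10892 + 1832 = 12724
Net migration: 0–19 − 510 → 1288; 40+ − 200 → 12524
End of period: [1288, 10656, 12524]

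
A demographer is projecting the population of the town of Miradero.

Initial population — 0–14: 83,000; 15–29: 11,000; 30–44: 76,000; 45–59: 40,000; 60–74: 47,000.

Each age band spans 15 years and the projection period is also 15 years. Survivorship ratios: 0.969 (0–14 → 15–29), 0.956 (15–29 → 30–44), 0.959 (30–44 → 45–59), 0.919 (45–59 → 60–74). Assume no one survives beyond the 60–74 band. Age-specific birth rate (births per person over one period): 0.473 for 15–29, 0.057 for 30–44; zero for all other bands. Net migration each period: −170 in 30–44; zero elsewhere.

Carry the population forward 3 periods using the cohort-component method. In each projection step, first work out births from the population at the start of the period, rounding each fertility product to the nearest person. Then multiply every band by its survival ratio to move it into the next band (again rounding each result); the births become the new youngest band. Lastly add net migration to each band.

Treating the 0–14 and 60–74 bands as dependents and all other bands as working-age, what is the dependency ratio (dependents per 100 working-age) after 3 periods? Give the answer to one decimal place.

Let band 1 be 0–14 through band 5 = 60–74.
[period 1]
Births: 11000 × 0.473 = 5203, 76000 × 0.057 = 4332 — total 9535
Band 2: 83000 × 0.969 = 80427
Band 3: 11000 × 0.956 = 10516
Band 4: 76000 × 0.959 = 72884
Band 5: 40000 × 0.919 = 36760
Net migration: Band 3 − 170 → 10346
Population now: 0–14=9535, 15–29=80427, 30–44=10346, 45–59=72884, 60–74=36760
[period 2]
Births: 80427 × 0.473 = 38042, 10346 × 0.057 = 590 — total 38632
Band 2: 9535 × 0.969 = 9239
Band 3: 80427 × 0.956 = 76888
Band 4: 10346 × 0.959 = 9922
Band 5: 72884 × 0.919 = 66980
Net migration: Band 3 − 170 → 76718
Population now: 0–14=38632, 15–29=9239, 30–44=76718, 45–59=9922, 60–74=66980
[period 3]
Births: 9239 × 0.473 = 4370, 76718 × 0.057 = 4373 — total 8743
Band 2: 38632 × 0.969 = 37434
Band 3: 9239 × 0.956 = 8832
Band 4: 76718 × 0.959 = 73573
Band 5: 9922 × 0.919 = 9118
Net migration: Band 3 − 170 → 8662
Population now: 0–14=8743, 15–29=37434, 30–44=8662, 45–59=73573, 60–74=9118
Dependents (band 0–14 + band 60–74) = 8743 + 9118 = 17861; working-age = 119669; ratio = 17861/119669 × 100 = 14.9

14.9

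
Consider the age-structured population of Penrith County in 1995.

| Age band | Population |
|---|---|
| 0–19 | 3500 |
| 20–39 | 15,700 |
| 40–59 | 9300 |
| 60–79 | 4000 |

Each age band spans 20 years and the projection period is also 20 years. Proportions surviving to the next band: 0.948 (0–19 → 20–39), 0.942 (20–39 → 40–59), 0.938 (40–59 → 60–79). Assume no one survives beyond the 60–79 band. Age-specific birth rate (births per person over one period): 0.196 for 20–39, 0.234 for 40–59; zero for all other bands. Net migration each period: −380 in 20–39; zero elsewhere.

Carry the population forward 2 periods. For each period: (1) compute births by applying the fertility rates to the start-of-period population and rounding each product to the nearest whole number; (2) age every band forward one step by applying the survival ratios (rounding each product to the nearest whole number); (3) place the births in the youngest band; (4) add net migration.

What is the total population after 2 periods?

Period 1:
Births: 15700 × 0.196 = 3077, 9300 × 0.234 = 2176 → total 5253
20–39: 3500 × 0.948 = 3318
40–59: 15700 × 0.942 = 14789
60–79: 9300 × 0.938 = 8723
Net migration: 20–39 − 380 → 2938
Population now: 0–19=5253, 20–39=2938, 40–59=14789, 60–79=8723
Period 2:
Births: 2938 × 0.196 = 576, 14789 × 0.234 = 3461 → total 4037
20–39: 5253 × 0.948 = 4980
40–59: 2938 × 0.942 = 2768
60–79: 14789 × 0.938 = 13872
Net migration: 20–39 − 380 → 4600
Population now: 0–19=4037, 20–39=4600, 40–59=2768, 60–79=13872
Total after period 2: 4037 + 4600 + 2768 + 13872 = 25277

25277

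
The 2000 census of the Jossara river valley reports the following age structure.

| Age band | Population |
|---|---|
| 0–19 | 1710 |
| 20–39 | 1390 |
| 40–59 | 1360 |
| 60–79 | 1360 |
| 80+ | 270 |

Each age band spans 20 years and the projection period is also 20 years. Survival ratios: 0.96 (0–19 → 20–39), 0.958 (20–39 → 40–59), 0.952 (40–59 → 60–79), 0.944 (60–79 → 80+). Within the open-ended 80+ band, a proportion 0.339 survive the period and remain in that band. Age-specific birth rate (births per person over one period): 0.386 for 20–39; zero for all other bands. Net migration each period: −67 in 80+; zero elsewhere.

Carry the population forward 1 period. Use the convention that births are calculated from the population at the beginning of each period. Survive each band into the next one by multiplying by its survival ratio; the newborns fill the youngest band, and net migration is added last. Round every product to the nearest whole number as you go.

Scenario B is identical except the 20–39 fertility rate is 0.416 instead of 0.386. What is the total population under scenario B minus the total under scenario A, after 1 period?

After projecting period 1:
Births: 1390 × 0.386 = 537
20–39: 1710 × 0.96 = 1642
40–59: 1390 × 0.958 = 1332
60–79: 1360 × 0.952 = 1295
80+: 1360 × 0.944 + 270 × 0.339 = 1284 + 92 = 1376
Net migration: 80+ − 67 → 1309
Giving 537 / 1642 / 1332 / 1295 / 1309.
Scenario A total after 1 period: 6115
Scenario B projection —
After projecting period 1:
Births: 1390 × 0.416 = 578
20–39: 1710 × 0.96 = 1642
40–59: 1390 × 0.958 = 1332
60–79: 1360 × 0.952 = 1295
80+: 1360 × 0.944 + 270 × 0.339 = 1284 + 92 = 1376
Net migration: 80+ − 67 → 1309
Giving 578 / 1642 / 1332 / 1295 / 1309.
Scenario B total after 1 period: 6156
Difference B − A = 6156 − 6115 = 41

41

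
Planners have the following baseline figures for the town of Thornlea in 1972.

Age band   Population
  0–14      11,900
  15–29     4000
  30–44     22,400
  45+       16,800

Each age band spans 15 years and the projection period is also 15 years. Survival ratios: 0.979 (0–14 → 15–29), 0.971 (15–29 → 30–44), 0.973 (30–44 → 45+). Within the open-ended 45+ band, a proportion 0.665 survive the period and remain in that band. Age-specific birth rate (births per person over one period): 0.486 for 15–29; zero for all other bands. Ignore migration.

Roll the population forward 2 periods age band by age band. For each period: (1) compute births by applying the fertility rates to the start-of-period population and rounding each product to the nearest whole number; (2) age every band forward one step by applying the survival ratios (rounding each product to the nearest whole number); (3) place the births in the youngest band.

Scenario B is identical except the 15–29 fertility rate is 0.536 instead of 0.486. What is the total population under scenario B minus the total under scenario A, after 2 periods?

778

[period 1]
Births: 4000 × 0.486 = 1944
15–29: 11900 × 0.979 = 11650
30–44: 4000 × 0.971 = 3884
45+: 22400 × 0.973 + 16800 × 0.665 = 21795 + 11172 = 32967
Population now: 0–14=1944, 15–29=11650, 30–44=3884, 45+=32967
[period 2]
Births: 11650 × 0.486 = 5662
15–29: 1944 × 0.979 = 1903
30–44: 11650 × 0.971 = 11312
45+: 3884 × 0.973 + 32967 × 0.665 = 3779 + 21923 = 25702
Population now: 0–14=5662, 15–29=1903, 30–44=11312, 45+=25702
Scenario A total after 2 periods: 44579
Scenario B projection —
[period 1]
Births: 4000 × 0.536 = 2144
15–29: 11900 × 0.979 = 11650
30–44: 4000 × 0.971 = 3884
45+: 22400 × 0.973 + 16800 × 0.665 = 21795 + 11172 = 32967
Population now: 0–14=2144, 15–29=11650, 30–44=3884, 45+=32967
[period 2]
Births: 11650 × 0.536 = 6244
15–29: 2144 × 0.979 = 2099
30–44: 11650 × 0.971 = 11312
45+: 3884 × 0.973 + 32967 × 0.665 = 3779 + 21923 = 25702
Population now: 0–14=6244, 15–29=2099, 30–44=11312, 45+=25702
Scenario B total after 2 periods: 45357
Difference B − A = 45357 − 44579 = 778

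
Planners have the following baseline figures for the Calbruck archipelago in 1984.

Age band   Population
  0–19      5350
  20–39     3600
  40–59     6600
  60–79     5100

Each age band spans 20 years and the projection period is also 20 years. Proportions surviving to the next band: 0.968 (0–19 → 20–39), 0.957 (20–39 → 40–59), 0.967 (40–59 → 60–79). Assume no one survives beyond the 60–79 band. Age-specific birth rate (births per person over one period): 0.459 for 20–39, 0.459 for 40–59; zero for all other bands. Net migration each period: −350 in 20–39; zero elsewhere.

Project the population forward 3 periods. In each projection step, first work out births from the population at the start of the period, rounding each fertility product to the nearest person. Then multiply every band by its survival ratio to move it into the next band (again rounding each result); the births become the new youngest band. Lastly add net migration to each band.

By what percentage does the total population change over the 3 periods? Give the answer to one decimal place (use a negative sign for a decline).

Let group 1 be 0–19 through group 4 = 60–79.
Period 1.
Births: 3600 × 0.459 = 1652  |  6600 × 0.459 = 3029 — total 4681
Group 2: 5350 × 0.968 = 5179
Group 3: 3600 × 0.957 = 3445
Group 4: 6600 × 0.967 = 6382
Net migration: Group 2 − 350 → 4829
Giving 4681 / 4829 / 3445 / 6382.
Period 2.
Births: 4829 × 0.459 = 2217  |  3445 × 0.459 = 1581 — total 3798
Group 2: 4681 × 0.968 = 4531
Group 3: 4829 × 0.957 = 4621
Group 4: 3445 × 0.967 = 3331
Net migration: Group 2 − 350 → 4181
Giving 3798 / 4181 / 4621 / 3331.
Period 3.
Births: 4181 × 0.459 = 1919  |  4621 × 0.459 = 2121 — total 4040
Group 2: 3798 × 0.968 = 3676
Group 3: 4181 × 0.957 = 4001
Group 4: 4621 × 0.967 = 4469
Net migration: Group 2 − 350 → 3326
Giving 4040 / 3326 / 4001 / 4469.
Total: 20650 → 15836; change = -4814; percentage change = -23.3%

-23.3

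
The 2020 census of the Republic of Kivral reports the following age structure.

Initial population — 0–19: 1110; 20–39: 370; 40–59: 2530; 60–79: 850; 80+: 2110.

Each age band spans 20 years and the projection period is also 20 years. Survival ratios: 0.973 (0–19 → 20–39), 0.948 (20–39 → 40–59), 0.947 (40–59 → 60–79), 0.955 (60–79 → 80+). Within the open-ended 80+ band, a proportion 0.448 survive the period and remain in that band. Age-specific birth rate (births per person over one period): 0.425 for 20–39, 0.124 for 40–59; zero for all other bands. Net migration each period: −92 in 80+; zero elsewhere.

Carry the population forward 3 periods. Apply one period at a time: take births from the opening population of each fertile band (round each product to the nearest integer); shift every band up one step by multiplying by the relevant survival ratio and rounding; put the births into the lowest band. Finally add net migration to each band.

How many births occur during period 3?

Call the groups 1 to 5, youngest first.
— Period 1 —
Births: 370 × 0.425 = 157, 2530 × 0.124 = 314 ⇒ total 471
Group 2: 1110 × 0.973 = 1080
Group 3: 370 × 0.948 = 351
Group 4: 2530 × 0.947 = 2396
Group 5: 850 × 0.955 + 2110 × 0.448 = 812 + 945 = 1757
Net migration: Group 5 − 92 → 1665
End of period: [471, 1080, 351, 2396, 1665]
— Period 2 —
Births: 1080 × 0.425 = 459, 351 × 0.124 = 44 ⇒ total 503
Group 2: 471 × 0.973 = 458
Group 3: 1080 × 0.948 = 1024
Group 4: 351 × 0.947 = 332
Group 5: 2396 × 0.955 + 1665 × 0.448 = 2288 + 746 = 3034
Net migration: Group 5 − 92 → 2942
End of period: [503, 458, 1024, 332, 2942]
— Period 3 —
Births: 458 × 0.425 = 195, 1024 × 0.124 = 127 ⇒ total 322
Group 2: 503 × 0.973 = 489
Group 3: 458 × 0.948 = 434
Group 4: 1024 × 0.947 = 970
Group 5: 332 × 0.955 + 2942 × 0.448 = 317 + 1318 = 1635
Net migration: Group 5 − 92 → 1543
End of period: [322, 489, 434, 970, 1543]

322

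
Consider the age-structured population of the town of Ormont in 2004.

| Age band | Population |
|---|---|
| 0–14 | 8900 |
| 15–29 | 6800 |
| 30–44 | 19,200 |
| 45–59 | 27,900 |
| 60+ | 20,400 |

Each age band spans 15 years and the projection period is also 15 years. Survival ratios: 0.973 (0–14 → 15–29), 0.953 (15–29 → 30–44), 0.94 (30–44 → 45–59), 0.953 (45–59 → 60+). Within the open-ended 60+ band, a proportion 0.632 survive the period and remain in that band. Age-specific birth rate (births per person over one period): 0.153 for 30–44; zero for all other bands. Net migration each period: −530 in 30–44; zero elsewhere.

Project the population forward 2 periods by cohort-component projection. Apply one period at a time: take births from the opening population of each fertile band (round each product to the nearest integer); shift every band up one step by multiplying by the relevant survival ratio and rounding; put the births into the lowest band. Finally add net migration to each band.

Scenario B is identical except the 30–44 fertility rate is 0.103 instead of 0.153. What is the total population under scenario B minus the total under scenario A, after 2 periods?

-1231

(Bands numbered youngest = 1 to oldest = 5.)
Period 1.
Births: 19200 × 0.153 = 2938
Band 2: 8900 × 0.973 = 8660
Band 3: 6800 × 0.953 = 6480
Band 4: 19200 × 0.94 = 18048
Band 5: 27900 × 0.953 + 20400 × 0.632 = 26589 + 12893 = 39482
Net migration: Band 3 − 530 → 5950
→ [2938, 8660, 5950, 18048, 39482]
Period 2.
Births: 5950 × 0.153 = 910
Band 2: 2938 × 0.973 = 2859
Band 3: 8660 × 0.953 = 8253
Band 4: 5950 × 0.94 = 5593
Band 5: 18048 × 0.953 + 39482 × 0.632 = 17200 + 24953 = 42153
Net migration: Band 3 − 530 → 7723
→ [910, 2859, 7723, 5593, 42153]
Scenario A total after 2 periods: 59238
Scenario B projection —
Period 1.
Births: 19200 × 0.103 = 1978
Band 2: 8900 × 0.973 = 8660
Band 3: 6800 × 0.953 = 6480
Band 4: 19200 × 0.94 = 18048
Band 5: 27900 × 0.953 + 20400 × 0.632 = 26589 + 12893 = 39482
Net migration: Band 3 − 530 → 5950
→ [1978, 8660, 5950, 18048, 39482]
Period 2.
Births: 5950 × 0.103 = 613
Band 2: 1978 × 0.973 = 1925
Band 3: 8660 × 0.953 = 8253
Band 4: 5950 × 0.94 = 5593
Band 5: 18048 × 0.953 + 39482 × 0.632 = 17200 + 24953 = 42153
Net migration: Band 3 − 530 → 7723
→ [613, 1925, 7723, 5593, 42153]
Scenario B total after 2 periods: 58007
Difference B − A = 58007 − 59238 = -1231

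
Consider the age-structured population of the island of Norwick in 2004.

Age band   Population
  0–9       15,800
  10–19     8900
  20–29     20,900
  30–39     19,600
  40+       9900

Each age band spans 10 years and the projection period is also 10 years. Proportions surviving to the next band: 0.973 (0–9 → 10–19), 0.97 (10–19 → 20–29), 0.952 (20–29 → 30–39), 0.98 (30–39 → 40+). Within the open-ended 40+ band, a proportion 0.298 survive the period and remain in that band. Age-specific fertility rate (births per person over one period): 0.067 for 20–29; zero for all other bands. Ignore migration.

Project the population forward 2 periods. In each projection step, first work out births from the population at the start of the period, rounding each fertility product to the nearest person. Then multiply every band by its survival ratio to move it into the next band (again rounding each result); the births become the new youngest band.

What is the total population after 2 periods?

Call the bands 1 to 5, youngest first.
After projecting period 1:
Births: 20900 × 0.067 = 1400
Band 2: 15800 × 0.973 = 15373
Band 3: 8900 × 0.97 = 8633
Band 4: 20900 × 0.952 = 19897
Band 5: 19600 × 0.98 + 9900 × 0.298 = 19208 + 2950 = 22158
Population now: 0–9=1400, 10–19=15373, 20–29=8633, 30–39=19897, 40+=22158
After projecting period 2:
Births: 8633 × 0.067 = 578
Band 2: 1400 × 0.973 = 1362
Band 3: 15373 × 0.97 = 14912
Band 4: 8633 × 0.952 = 8219
Band 5: 19897 × 0.98 + 22158 × 0.298 = 19499 + 6603 = 26102
Population now: 0–9=578, 10–19=1362, 20–29=14912, 30–39=8219, 40+=26102
Total after period 2: 578 + 1362 + 14912 + 8219 + 26102 = 51173

51173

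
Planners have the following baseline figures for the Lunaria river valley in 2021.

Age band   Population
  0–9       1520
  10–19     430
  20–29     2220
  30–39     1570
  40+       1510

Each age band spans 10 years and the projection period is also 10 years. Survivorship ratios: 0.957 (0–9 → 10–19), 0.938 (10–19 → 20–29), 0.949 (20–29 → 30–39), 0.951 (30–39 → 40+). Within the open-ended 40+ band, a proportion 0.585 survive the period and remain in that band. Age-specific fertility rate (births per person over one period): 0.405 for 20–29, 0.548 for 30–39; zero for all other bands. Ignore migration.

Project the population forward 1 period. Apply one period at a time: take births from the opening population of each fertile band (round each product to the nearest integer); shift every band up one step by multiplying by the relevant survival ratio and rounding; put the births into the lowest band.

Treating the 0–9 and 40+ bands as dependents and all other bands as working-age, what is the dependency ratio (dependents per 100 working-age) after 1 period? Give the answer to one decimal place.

Numbering the groups 1..5 from youngest to oldest:
Period 1.
Births: 2220 × 0.405 = 899  |  1570 × 0.548 = 860 — total 1759
Group 2: 1520 × 0.957 = 1455
Group 3: 430 × 0.938 = 403
Group 4: 2220 × 0.949 = 2107
Group 5: 1570 × 0.951 + 1510 × 0.585 = 1493 + 883 = 2376
End of period: [1759, 1455, 403, 2107, 2376]
Dependents (band 0–9 + band 40+) = 1759 + 2376 = 4135; working-age = 3965; ratio = 4135/3965 × 100 = 104.3

104.3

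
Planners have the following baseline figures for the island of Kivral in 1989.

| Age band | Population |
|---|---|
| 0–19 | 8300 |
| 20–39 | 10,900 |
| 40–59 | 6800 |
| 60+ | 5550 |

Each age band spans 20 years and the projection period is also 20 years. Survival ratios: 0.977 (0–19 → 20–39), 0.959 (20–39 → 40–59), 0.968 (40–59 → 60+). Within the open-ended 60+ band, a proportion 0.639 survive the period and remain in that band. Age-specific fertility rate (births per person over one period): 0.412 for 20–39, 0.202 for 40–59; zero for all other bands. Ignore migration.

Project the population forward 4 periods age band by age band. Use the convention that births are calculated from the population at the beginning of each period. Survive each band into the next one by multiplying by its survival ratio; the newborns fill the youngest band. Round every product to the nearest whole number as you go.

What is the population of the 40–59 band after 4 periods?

Call the bands 1 to 4, youngest first.
— Period 1 —
Births: 10900 × 0.412 = 4491, 6800 × 0.202 = 1374 → total 5865
Band 2: 8300 × 0.977 = 8109
Band 3: 10900 × 0.959 = 10453
Band 4: 6800 × 0.968 + 5550 × 0.639 = 6582 + 3546 = 10128
→ [5865, 8109, 10453, 10128]
— Period 2 —
Births: 8109 × 0.412 = 3341, 10453 × 0.202 = 2112 → total 5453
Band 2: 5865 × 0.977 = 5730
Band 3: 8109 × 0.959 = 7777
Band 4: 10453 × 0.968 + 10128 × 0.639 = 10119 + 6472 = 16591
→ [5453, 5730, 7777, 16591]
— Period 3 —
Births: 5730 × 0.412 = 2361, 7777 × 0.202 = 1571 → total 3932
Band 2: 5453 × 0.977 = 5328
Band 3: 5730 × 0.959 = 5495
Band 4: 7777 × 0.968 + 16591 × 0.639 = 7528 + 10602 = 18130
→ [3932, 5328, 5495, 18130]
— Period 4 —
Births: 5328 × 0.412 = 2195, 5495 × 0.202 = 1110 → total 3305
Band 2: 3932 × 0.977 = 3842
Band 3: 5328 × 0.959 = 5110
Band 4: 5495 × 0.968 + 18130 × 0.639 = 5319 + 11585 = 16904
→ [3305, 3842, 5110, 16904]

5110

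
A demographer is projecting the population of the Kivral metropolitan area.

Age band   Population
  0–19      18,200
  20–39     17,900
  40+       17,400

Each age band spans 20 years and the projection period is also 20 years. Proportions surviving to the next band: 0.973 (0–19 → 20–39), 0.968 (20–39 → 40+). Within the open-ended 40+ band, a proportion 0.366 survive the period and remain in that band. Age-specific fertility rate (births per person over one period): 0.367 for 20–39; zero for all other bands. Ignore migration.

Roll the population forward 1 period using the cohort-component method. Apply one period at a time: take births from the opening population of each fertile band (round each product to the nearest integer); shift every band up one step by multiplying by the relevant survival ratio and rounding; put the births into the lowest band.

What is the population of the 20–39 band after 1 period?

17709

(Bands numbered youngest = 1 to oldest = 3.)
Period 1:
Births: 17900 × 0.367 = 6569
Band 2: 18200 × 0.973 = 17709
Band 3: 17900 × 0.968 + 17400 × 0.366 = 17327 + 6368 = 23695
Giving 6569 / 17709 / 23695.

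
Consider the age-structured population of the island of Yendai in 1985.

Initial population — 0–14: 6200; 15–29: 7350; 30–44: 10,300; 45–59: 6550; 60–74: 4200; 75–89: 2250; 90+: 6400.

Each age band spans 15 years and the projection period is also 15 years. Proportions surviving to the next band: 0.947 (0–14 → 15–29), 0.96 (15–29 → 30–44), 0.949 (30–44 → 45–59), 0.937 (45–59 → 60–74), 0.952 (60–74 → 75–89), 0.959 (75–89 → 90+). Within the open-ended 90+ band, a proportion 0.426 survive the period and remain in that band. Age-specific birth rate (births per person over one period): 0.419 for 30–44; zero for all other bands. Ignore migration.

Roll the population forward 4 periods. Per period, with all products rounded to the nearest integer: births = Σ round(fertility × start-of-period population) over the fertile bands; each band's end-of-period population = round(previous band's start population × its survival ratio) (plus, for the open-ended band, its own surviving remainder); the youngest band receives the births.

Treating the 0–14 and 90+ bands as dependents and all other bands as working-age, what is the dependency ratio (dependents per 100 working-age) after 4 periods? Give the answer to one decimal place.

68.6

Period 1.
Births: 10300 × 0.419 = 4316
15–29: 6200 × 0.947 = 5871
30–44: 7350 × 0.96 = 7056
45–59: 10300 × 0.949 = 9775
60–74: 6550 × 0.937 = 6137
75–89: 4200 × 0.952 = 3998
90+: 2250 × 0.959 + 6400 × 0.426 = 2158 + 2726 = 4884
→ [4316, 5871, 7056, 9775, 6137, 3998, 4884]
Period 2.
Births: 7056 × 0.419 = 2956
15–29: 4316 × 0.947 = 4087
30–44: 5871 × 0.96 = 5636
45–59: 7056 × 0.949 = 6696
60–74: 9775 × 0.937 = 9159
75–89: 6137 × 0.952 = 5842
90+: 3998 × 0.959 + 4884 × 0.426 = 3834 + 2081 = 5915
→ [2956, 4087, 5636, 6696, 9159, 5842, 5915]
Period 3.
Births: 5636 × 0.419 = 2361
15–29: 2956 × 0.947 = 2799
30–44: 4087 × 0.96 = 3924
45–59: 5636 × 0.949 = 5349
60–74: 6696 × 0.937 = 6274
75–89: 9159 × 0.952 = 8719
90+: 5842 × 0.959 + 5915 × 0.426 = 5602 + 2520 = 8122
→ [2361, 2799, 3924, 5349, 6274, 8719, 8122]
Period 4.
Births: 3924 × 0.419 = 1644
15–29: 2361 × 0.947 = 2236
30–44: 2799 × 0.96 = 2687
45–59: 3924 × 0.949 = 3724
60–74: 5349 × 0.937 = 5012
75–89: 6274 × 0.952 = 5973
90+: 8719 × 0.959 + 8122 × 0.426 = 8362 + 3460 = 11822
→ [1644, 2236, 2687, 3724, 5012, 5973, 11822]
Dependents (band 0–14 + band 90+) = 1644 + 11822 = 13466; working-age = 19632; ratio = 13466/19632 × 100 = 68.6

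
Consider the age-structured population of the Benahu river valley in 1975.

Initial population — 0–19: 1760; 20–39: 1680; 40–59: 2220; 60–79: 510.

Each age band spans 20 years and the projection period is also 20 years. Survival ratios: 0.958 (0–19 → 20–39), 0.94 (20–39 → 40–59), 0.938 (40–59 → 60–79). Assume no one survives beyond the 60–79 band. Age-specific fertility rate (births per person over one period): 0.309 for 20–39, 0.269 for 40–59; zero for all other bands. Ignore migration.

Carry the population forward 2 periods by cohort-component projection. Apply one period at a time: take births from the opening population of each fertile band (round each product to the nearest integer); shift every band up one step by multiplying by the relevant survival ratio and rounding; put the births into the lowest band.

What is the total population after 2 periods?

5081

Let band 1 be 0–19 through band 4 = 60–79.
After projecting period 1:
Births: 1680 × 0.309 = 519  |  2220 × 0.269 = 597 ⇒ total 1116
Band 2: 1760 × 0.958 = 1686
Band 3: 1680 × 0.94 = 1579
Band 4: 2220 × 0.938 = 2082
Population now: 0–19=1116, 20–39=1686, 40–59=1579, 60–79=2082
After projecting period 2:
Births: 1686 × 0.309 = 521  |  1579 × 0.269 = 425 ⇒ total 946
Band 2: 1116 × 0.958 = 1069
Band 3: 1686 × 0.94 = 1585
Band 4: 1579 × 0.938 = 1481
Population now: 0–19=946, 20–39=1069, 40–59=1585, 60–79=1481
Total after period 2: 946 + 1069 + 1585 + 1481 = 5081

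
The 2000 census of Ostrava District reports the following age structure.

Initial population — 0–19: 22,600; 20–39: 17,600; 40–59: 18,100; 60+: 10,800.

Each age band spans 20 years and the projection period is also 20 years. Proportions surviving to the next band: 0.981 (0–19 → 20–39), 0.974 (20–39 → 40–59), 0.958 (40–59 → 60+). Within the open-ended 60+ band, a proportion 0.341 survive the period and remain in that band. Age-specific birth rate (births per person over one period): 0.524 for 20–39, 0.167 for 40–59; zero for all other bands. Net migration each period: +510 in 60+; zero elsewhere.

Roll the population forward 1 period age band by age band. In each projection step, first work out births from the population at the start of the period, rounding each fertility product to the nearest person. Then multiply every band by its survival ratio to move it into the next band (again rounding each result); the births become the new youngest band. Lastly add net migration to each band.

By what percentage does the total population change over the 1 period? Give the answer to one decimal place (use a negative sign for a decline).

[period 1]
Births: 17600 × 0.524 = 9222 ; 18100 × 0.167 = 3023 → 12245
20–39: 22600 × 0.981 = 22171
40–59: 17600 × 0.974 = 17142
60+: 18100 × 0.958 + 10800 × 0.341 = 17340 + 3683 = 21023
Net migration: 60+ + 510 → 21533
Population now: 0–19=12245, 20–39=22171, 40–59=17142, 60+=21533
Total: 69100 → 73091; change = 3991; percentage change = 5.8%

5.8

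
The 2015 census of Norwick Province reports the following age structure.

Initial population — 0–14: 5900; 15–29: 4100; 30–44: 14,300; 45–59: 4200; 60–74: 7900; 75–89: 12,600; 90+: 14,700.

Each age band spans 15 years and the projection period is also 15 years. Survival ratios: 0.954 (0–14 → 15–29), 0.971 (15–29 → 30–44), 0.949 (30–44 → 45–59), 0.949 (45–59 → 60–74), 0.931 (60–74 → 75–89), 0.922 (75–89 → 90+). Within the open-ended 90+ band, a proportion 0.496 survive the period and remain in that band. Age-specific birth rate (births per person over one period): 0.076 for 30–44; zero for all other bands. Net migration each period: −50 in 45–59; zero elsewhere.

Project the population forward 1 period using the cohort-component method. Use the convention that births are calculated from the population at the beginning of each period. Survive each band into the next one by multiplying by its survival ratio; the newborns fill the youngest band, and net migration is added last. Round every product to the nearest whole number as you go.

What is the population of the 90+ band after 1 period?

18908

[period 1]
Births: 14300 * 0.076 = 1087
15–29: 5900 * 0.954 = 5629
30–44: 4100 * 0.971 = 3981
45–59: 14300 * 0.949 = 13571
60–74: 4200 * 0.949 = 3986
75–89: 7900 * 0.931 = 7355
90+: 12600 * 0.922 + 14700 * 0.496 = 11617 + 7291 = 18908
Net migration: 45–59 − 50 → 13521
End of period: [1087, 5629, 3981, 13521, 3986, 7355, 18908]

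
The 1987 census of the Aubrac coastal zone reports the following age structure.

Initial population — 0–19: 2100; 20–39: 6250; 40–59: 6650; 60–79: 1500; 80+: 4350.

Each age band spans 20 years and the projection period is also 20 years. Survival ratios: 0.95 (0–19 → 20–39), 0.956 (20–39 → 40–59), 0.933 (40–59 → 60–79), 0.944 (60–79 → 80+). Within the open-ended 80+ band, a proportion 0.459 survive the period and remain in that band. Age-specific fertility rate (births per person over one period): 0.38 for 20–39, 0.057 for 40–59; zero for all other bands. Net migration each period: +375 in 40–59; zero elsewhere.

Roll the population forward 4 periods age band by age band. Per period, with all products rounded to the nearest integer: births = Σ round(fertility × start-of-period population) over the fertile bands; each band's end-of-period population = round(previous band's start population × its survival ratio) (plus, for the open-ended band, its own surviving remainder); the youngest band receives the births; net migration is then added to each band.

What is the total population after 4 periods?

Period 1.
Births: 6250 × 0.38 = 2375, 6650 × 0.057 = 379 — total 2754
20–39: 2100 × 0.95 = 1995
40–59: 6250 × 0.956 = 5975
60–79: 6650 × 0.933 = 6204
80+: 1500 × 0.944 + 4350 × 0.459 = 1416 + 1997 = 3413
Net migration: 40–59 + 375 → 6350
Population now: 0–19=2754, 20–39=1995, 40–59=6350, 60–79=6204, 80+=3413
Period 2.
Births: 1995 × 0.38 = 758, 6350 × 0.057 = 362 — total 1120
20–39: 2754 × 0.95 = 2616
40–59: 1995 × 0.956 = 1907
60–79: 6350 × 0.933 = 5925
80+: 6204 × 0.944 + 3413 × 0.459 = 5857 + 1567 = 7424
Net migration: 40–59 + 375 → 2282
Population now: 0–19=1120, 20–39=2616, 40–59=2282, 60–79=5925, 80+=7424
Period 3.
Births: 2616 × 0.38 = 994, 2282 × 0.057 = 130 — total 1124
20–39: 1120 × 0.95 = 1064
40–59: 2616 × 0.956 = 2501
60–79: 2282 × 0.933 = 2129
80+: 5925 × 0.944 + 7424 × 0.459 = 5593 + 3408 = 9001
Net migration: 40–59 + 375 → 2876
Population now: 0–19=1124, 20–39=1064, 40–59=2876, 60–79=2129, 80+=9001
Period 4.
Births: 1064 × 0.38 = 404, 2876 × 0.057 = 164 — total 568
20–39: 1124 × 0.95 = 1068
40–59: 1064 × 0.956 = 1017
60–79: 2876 × 0.933 = 2683
80+: 2129 × 0.944 + 9001 × 0.459 = 2010 + 4131 = 6141
Net migration: 40–59 + 375 → 1392
Population now: 0–19=568, 20–39=1068, 40–59=1392, 60–79=2683, 80+=6141
Total after period 4: 568 + 1068 + 1392 + 2683 + 6141 = 11852

11852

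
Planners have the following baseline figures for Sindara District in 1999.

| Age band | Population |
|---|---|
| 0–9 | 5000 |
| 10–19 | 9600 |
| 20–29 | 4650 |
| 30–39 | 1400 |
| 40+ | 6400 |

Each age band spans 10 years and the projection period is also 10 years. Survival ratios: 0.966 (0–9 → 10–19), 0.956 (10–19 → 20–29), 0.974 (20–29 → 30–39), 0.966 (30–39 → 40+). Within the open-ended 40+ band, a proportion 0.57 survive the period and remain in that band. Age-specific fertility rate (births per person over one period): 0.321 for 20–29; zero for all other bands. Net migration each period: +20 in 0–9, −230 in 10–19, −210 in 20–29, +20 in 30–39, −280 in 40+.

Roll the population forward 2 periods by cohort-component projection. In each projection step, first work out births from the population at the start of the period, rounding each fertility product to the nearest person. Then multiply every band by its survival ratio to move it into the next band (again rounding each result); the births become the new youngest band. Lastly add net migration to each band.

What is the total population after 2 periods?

23878

Numbering the bands 1..5 from youngest to oldest:
Period 1:
Births: 4650 * 0.321 = 1493
Band 2: 5000 * 0.966 = 4830
Band 3: 9600 * 0.956 = 9178
Band 4: 4650 * 0.974 = 4529
Band 5: 1400 * 0.966 + 6400 * 0.57 = 1352 + 3648 = 5000
Net migration: Band 1 + 20 → 1513; Band 2 − 230 → 4600; Band 3 − 210 → 8968; Band 4 + 20 → 4549; Band 5 − 280 → 4720
Giving 1513 / 4600 / 8968 / 4549 / 4720.
Period 2:
Births: 8968 * 0.321 = 2879
Band 2: 1513 * 0.966 = 1462
Band 3: 4600 * 0.956 = 4398
Band 4: 8968 * 0.974 = 8735
Band 5: 4549 * 0.966 + 4720 * 0.57 = 4394 + 2690 = 7084
Net migration: Band 1 + 20 → 2899; Band 2 − 230 → 1232; Band 3 − 210 → 4188; Band 4 + 20 → 8755; Band 5 − 280 → 6804
Giving 2899 / 1232 / 4188 / 8755 / 6804.
Total after period 2: 2899 + 1232 + 4188 + 8755 + 6804 = 23878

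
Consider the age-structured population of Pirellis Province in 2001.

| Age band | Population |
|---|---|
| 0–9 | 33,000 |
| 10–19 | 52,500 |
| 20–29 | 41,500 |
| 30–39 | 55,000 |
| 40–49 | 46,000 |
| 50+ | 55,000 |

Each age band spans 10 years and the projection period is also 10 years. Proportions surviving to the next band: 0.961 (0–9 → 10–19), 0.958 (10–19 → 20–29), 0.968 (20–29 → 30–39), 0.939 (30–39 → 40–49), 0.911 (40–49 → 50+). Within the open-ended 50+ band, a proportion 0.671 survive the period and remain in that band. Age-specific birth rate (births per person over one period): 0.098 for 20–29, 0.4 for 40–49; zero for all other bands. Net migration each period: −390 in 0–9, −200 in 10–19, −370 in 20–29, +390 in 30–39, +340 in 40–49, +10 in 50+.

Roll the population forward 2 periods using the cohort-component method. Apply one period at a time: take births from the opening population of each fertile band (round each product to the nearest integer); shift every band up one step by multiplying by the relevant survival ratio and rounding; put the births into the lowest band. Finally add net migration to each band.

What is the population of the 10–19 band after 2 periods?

— Period 1 —
Births: 41500 * 0.098 = 4067  |  46000 * 0.4 = 18400 ⇒ total 22467
10–19: 33000 * 0.961 = 31713
20–29: 52500 * 0.958 = 50295
30–39: 41500 * 0.968 = 40172
40–49: 55000 * 0.939 = 51645
50+: 46000 * 0.911 + 55000 * 0.671 = 41906 + 36905 = 78811
Net migration: 0–9 − 390 → 22077; 10–19 − 200 → 31513; 20–29 − 370 → 49925; 30–39 + 390 → 40562; 40–49 + 340 → 51985; 50+ + 10 → 78821
Population now: 0–9=22077, 10–19=31513, 20–29=49925, 30–39=40562, 40–49=51985, 50+=78821
— Period 2 —
Births: 49925 * 0.098 = 4893  |  51985 * 0.4 = 20794 ⇒ total 25687
10–19: 22077 * 0.961 = 21216
20–29: 31513 * 0.958 = 30189
30–39: 49925 * 0.968 = 48327
40–49: 40562 * 0.939 = 38088
50+: 51985 * 0.911 + 78821 * 0.671 = 47358 + 52889 = 100247
Net migration: 0–9 − 390 → 25297; 10–19 − 200 → 21016; 20–29 − 370 → 29819; 30–39 + 390 → 48717; 40–49 + 340 → 38428; 50+ + 10 → 100257
Population now: 0–9=25297, 10–19=21016, 20–29=29819, 30–39=48717, 40–49=38428, 50+=100257

21016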